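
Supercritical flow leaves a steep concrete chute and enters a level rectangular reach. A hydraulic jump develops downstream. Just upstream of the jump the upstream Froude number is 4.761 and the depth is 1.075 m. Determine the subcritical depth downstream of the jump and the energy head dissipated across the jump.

Fr₁ = 4.761 (given).
By Bélanger, y₂/y₁ = ½[√(1 + 8Fr₁²) − 1] = ½[√182.34 − 1] = 6.252.
y₂ = 6.252 × 1.075 = 6.720 m.
Head loss: ΔE = (y₂ − y₁)³/(4y₁y₂) = (6.720 − 1.075)³/(4×1.075×6.720) = 179.9/28.90 = 6.226 m.

y₂ = 6.720 m; ΔE = 6.226 m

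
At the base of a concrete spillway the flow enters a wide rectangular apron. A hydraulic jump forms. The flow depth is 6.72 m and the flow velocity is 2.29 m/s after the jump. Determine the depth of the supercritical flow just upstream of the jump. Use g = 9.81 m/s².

y₁ = 0.938 m

Fr₂ = V₂/√(g·y₂) = 2.29/√(9.81×6.72) = 0.282.
Applying the sequent-depth relation in reverse, y₁/y₂ = ½[√(1 + 8Fr₂²) − 1] = ½[√1.636 − 1] = 0.140.
y₁ = 0.140 × 6.72 = 0.938 m.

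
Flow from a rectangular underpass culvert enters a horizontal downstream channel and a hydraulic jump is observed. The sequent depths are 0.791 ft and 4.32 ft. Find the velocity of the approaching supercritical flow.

For a rectangular channel the momentum equation gives q² = ½·g·y₁·y₂·(y₁ + y₂) = ½×32.2×0.791×4.32×5.11 = 281.
q = √281 = 16.8 ft²/s.
V₁ = q/y₁ = 16.8/0.791 = 21.2 ft/s.

V₁ = 21.2 ft/s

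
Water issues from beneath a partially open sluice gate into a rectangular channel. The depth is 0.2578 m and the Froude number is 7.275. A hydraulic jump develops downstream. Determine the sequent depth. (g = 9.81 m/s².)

Fr₁ = 7.275 (given).
Bélanger equation: y₂/y₁ = ½[√(1 + 8Fr₁²) − 1] = ½[√424.41 − 1] = 9.801.
y₂ = 9.801 × 0.2578 = 2.527 m.

y₂ = 2.527 m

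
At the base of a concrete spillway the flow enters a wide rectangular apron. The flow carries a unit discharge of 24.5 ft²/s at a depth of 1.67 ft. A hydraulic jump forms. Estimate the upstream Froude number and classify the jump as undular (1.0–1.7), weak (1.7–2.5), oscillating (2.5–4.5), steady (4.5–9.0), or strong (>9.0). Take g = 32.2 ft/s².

V₁ = q/y₁ = 24.5/1.67 = 14.7 ft/s. Fr₁ = V₁/√(g·y₁) = 14.7/√(32.2×1.67) = 2.00.
Fr₁ = 2.00 lies in the weak range.

Fr₁ = 2.00; weak jump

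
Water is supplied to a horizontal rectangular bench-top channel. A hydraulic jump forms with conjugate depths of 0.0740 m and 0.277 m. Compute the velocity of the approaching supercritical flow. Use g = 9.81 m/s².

For a rectangular channel the momentum equation gives q² = ½·g·y₁·y₂·(y₁ + y₂) = ½×9.81×0.0740×0.277×0.351 = 0.0353.
q = √0.0353 = 0.188 m²/s.
V₁ = q/y₁ = 0.188/0.0740 = 2.54 m/s.

V₁ = 2.54 m/s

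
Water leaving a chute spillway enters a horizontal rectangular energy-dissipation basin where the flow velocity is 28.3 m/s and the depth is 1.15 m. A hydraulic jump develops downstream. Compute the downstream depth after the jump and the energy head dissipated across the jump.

y₂ = 13.1 m; ΔE = 28.5 m

Fr₁ = V₁/√(g·y₁) = 28.3/√(9.81×1.15) = 8.43.
Bélanger equation: y₂/y₁ = ½[√(1 + 8Fr₁²) − 1] = ½[√568.9 − 1] = 11.4.
y₂ = 11.4 × 1.15 = 13.1 m.
Head loss: ΔE = (y₂ − y₁)³/(4y₁y₂) = (13.1 − 1.15)³/(4×1.15×13.1) = 1724/60.4 = 28.5 m.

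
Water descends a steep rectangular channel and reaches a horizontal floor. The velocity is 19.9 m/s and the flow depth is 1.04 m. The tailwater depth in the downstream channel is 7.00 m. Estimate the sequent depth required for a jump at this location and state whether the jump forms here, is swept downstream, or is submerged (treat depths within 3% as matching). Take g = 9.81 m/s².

Fr₁ = V₁/√(g·y₁) = 19.9/√(9.81×1.04) = 6.23.
Sequent-depth ratio: y₂/y₁ = ½[√(1 + 8Fr₁²) − 1] = ½[√311.5 − 1] = 8.33.
y₂ = 8.33 × 1.04 = 8.66 m.
Tailwater y_tw = 7.00 m: y_tw < y₂, so the jump is swept downstream.

y₂ = 8.66 m; the jump is swept downstream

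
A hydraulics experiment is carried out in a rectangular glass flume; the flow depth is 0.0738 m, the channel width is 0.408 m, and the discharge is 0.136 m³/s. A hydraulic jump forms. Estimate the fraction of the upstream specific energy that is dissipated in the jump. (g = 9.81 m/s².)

ΔE/E₁ = 0.516 (51.6%)

q = Q/b = 0.136/0.408 = 0.333 m²/s; V₁ = q/y₁ = 4.52 m/s. Fr₁ = V₁/√(g·y₁) = 5.31.
From the momentum equation for a rectangular channel, y₂/y₁ = ½[√(1 + 8Fr₁²) − 1] = ½[√226.4 − 1] = 7.02.
y₂ = 7.02 × 0.0738 = 0.518 m.
E₁ = y₁ + V₁²/2g = 1.11 m. ΔE = (y₂ − y₁)³/(4y₁y₂) = 0.574 m. ΔE/E₁ = 0.574/1.11 = 0.516.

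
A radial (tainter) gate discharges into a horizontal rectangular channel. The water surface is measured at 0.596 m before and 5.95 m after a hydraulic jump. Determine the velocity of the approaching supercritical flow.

For a rectangular channel the momentum equation gives q² = ½·g·y₁·y₂·(y₁ + y₂) = ½×9.81×0.596×5.95×6.55 = 114.
q = √114 = 10.7 m²/s.
V₁ = q/y₁ = 10.7/0.596 = 17.9 m/s.

V₁ = 17.9 m/s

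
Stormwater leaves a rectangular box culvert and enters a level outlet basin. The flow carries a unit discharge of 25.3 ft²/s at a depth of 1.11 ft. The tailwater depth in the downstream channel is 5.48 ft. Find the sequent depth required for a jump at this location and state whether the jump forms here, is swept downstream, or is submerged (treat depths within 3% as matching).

V₁ = q/y₁ = 25.3/1.11 = 22.8 ft/s. Fr₁ = V₁/√(g·y₁) = 22.8/√(32.2×1.11) = 3.81.
Conjugate-depth relation: y₂/y₁ = ½[√(1 + 8Fr₁²) − 1] = ½[√117.3 − 1] = 4.91.
y₂ = 4.91 × 1.11 = 5.46 ft.
Tailwater y_tw = 5.48 ft: y_tw ≈ y₂, so the jump forms here.

y₂ = 5.46 ft; the jump forms here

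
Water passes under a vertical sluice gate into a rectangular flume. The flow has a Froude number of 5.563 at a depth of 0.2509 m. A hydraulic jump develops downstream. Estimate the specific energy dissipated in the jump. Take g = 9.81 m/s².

Fr₁ = 5.563 (given).
Sequent-depth ratio: y₂/y₁ = ½[√(1 + 8Fr₁²) − 1] = ½[√248.58 − 1] = 7.383.
y₂ = 7.383 × 0.2509 = 1.852 m.
Head loss: ΔE = (y₂ − y₁)³/(4y₁y₂) = (1.852 − 0.2509)³/(4×0.2509×1.852) = 4.108/1.859 = 2.210 m.

ΔE = 2.210 m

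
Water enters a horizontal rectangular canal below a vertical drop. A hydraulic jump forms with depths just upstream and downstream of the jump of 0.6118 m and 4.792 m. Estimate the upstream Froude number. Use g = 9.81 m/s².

For a rectangular channel the momentum equation gives q² = ½·g·y₁·y₂·(y₁ + y₂) = ½×9.81×0.6118×4.792×5.404 = 77.71.
q = √77.71 = 8.815 m²/s.
V₁ = q/y₁ = 14.41 m/s; Fr₁ = V₁/√(g·y₁) = 5.881.

Fr₁ = 5.881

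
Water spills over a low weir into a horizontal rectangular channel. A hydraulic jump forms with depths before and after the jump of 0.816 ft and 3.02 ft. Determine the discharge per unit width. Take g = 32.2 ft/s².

For a rectangular channel the momentum equation gives q² = ½·g·y₁·y₂·(y₁ + y₂) = ½×32.2×0.816×3.02×3.84 = 152.
q = √152 = 12.3 ft²/s.

q = 12.3 ft²/s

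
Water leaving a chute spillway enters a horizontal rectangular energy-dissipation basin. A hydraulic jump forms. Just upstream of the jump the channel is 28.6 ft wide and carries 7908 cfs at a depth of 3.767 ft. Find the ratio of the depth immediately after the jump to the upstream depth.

q = Q/b = 7908/28.6 = 276.5 ft²/s; V₁ = q/y₁ = 73.40 ft/s. Fr₁ = V₁/√(g·y₁) = 6.665.
From the momentum equation for a rectangular channel, y₂/y₁ = ½[√(1 + 8Fr₁²) − 1] = ½[√356.34 − 1] = 8.939.

y₂/y₁ = 8.939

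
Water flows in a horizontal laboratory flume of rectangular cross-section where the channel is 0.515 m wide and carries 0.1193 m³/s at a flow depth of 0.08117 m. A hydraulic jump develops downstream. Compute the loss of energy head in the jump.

ΔE = 0.1422 m

q = Q/b = 0.1193/0.515 = 0.2317 m²/s; V₁ = q/y₁ = 2.854 m/s. Fr₁ = V₁/√(g·y₁) = 3.198.
Sequent-depth ratio: y₂/y₁ = ½[√(1 + 8Fr₁²) − 1] = ½[√82.828 − 1] = 4.050.
y₂ = 4.050 × 0.08117 = 0.3288 m.
V₂ = q/y₂ = 0.2317/0.3288 = 0.7046 m/s. E₁ = y₁ + V₁²/2g = 0.4963 m; E₂ = y₂ + V₂²/2g = 0.3541 m. ΔE = E₁ − E₂ = 0.1422 m.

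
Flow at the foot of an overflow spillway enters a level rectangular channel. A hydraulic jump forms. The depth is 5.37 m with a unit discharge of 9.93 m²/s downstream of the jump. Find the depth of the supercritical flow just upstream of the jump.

V₂ = q/y₂ = 9.93/5.37 = 1.85 m/s; Fr₂ = V₂/√(g·y₂) = 0.255.
The Bélanger relation is symmetric: y₁/y₂ = ½[√(1 + 8Fr₂²) − 1] = ½[√1.519 − 1] = 0.116.
y₁ = 0.116 × 5.37 = 0.624 m.

y₁ = 0.624 m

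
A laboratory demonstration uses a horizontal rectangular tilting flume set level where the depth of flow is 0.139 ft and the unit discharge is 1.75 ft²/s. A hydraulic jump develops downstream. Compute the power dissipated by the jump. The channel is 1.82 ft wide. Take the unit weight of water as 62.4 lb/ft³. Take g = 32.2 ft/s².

P = 0.527 hp

V₁ = q/y₁ = 1.75/0.139 = 12.6 ft/s. Fr₁ = V₁/√(g·y₁) = 12.6/√(32.2×0.139) = 5.95.
Sequent-depth ratio: y₂/y₁ = ½[√(1 + 8Fr₁²) − 1] = ½[√284.3 − 1] = 7.93.
y₂ = 7.93 × 0.139 = 1.10 ft.
V₂ = q/y₂ = 1.75/1.10 = 1.59 ft/s. E₁ = y₁ + V₁²/2g = 2.60 ft; E₂ = y₂ + V₂²/2g = 1.14 ft. ΔE = E₁ − E₂ = 1.46 ft.
Q = q·b = 1.75 × 1.82 = 3.19 cfs. P = γ·Q·ΔE/550 = 62.4 × 3.19 × 1.46 / 550 = 0.527 hp.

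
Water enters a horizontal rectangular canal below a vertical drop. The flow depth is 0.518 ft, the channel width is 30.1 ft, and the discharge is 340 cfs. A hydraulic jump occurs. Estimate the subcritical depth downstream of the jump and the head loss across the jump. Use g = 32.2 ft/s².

y₂ = 3.66 ft; ΔE = 4.09 ft

q = Q/b = 340/30.1 = 11.3 ft²/s; V₁ = q/y₁ = 21.8 ft/s. Fr₁ = V₁/√(g·y₁) = 5.34.
By Bélanger, y₂/y₁ = ½[√(1 + 8Fr₁²) − 1] = ½[√229.1 − 1] = 7.07.
y₂ = 7.07 × 0.518 = 3.66 ft.
V₂ = q/y₂ = 11.3/3.66 = 3.09 ft/s. E₁ = y₁ + V₁²/2g = 7.90 ft; E₂ = y₂ + V₂²/2g = 3.81 ft. ΔE = E₁ − E₂ = 4.09 ft.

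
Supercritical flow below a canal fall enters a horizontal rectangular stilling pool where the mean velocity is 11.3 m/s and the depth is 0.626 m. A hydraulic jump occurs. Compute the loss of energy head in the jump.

Fr₁ = V₁/√(g·y₁) = 11.3/√(9.81×0.626) = 4.56.
Bélanger equation: y₂/y₁ = ½[√(1 + 8Fr₁²) − 1] = ½[√167.3 − 1] = 5.97.
y₂ = 5.97 × 0.626 = 3.74 m.
Head loss: ΔE = (y₂ − y₁)³/(4y₁y₂) = (3.74 − 0.626)³/(4×0.626×3.74) = 30.1/9.35 = 3.22 m.

ΔE = 3.22 m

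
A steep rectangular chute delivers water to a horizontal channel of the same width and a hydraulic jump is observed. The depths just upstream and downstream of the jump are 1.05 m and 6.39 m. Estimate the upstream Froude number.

For a rectangular channel the momentum equation gives q² = ½·g·y₁·y₂·(y₁ + y₂) = ½×9.81×1.05×6.39×7.44 = 245.
q = √245 = 15.6 m²/s.
V₁ = q/y₁ = 14.9 m/s; Fr₁ = V₁/√(g·y₁) = 4.64.

Fr₁ = 4.64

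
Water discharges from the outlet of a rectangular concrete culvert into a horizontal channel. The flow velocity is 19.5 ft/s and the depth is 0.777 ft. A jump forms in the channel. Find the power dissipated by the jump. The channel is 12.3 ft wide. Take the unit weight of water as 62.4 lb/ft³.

Fr₁ = V₁/√(g·y₁) = 19.5/√(32.2×0.777) = 3.90.
Conjugate-depth relation: y₂/y₁ = ½[√(1 + 8Fr₁²) − 1] = ½[√122.6 − 1] = 5.04.
y₂ = 5.04 × 0.777 = 3.91 ft.
Head loss: ΔE = (y₂ − y₁)³/(4y₁y₂) = (3.91 − 0.777)³/(4×0.777×3.91) = 30.8/12.2 = 2.54 ft.
q = V₁·y₁ = 19.5 × 0.777 = 15.2 ft²/s. Q = q·b = 15.2 × 12.3 = 186 cfs. P = γ·Q·ΔE/550 = 62.4 × 186 × 2.54 / 550 = 53.6 hp.

P = 53.6 hp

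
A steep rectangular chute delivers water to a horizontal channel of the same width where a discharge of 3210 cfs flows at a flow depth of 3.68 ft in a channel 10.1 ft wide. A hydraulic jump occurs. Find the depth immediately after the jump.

y₂ = 39.5 ft

q = Q/b = 3210/10.1 = 318 ft²/s; V₁ = q/y₁ = 86.4 ft/s. Fr₁ = V₁/√(g·y₁) = 7.93.
From the momentum equation for a rectangular channel, y₂/y₁ = ½[√(1 + 8Fr₁²) − 1] = ½[√504.6 − 1] = 10.7.
y₂ = 10.7 × 3.68 = 39.5 ft.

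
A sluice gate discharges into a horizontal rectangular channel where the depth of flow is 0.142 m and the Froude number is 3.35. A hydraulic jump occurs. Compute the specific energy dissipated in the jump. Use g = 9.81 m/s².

Fr₁ = 3.35 (given).
From the momentum equation for a rectangular channel, y₂/y₁ = ½[√(1 + 8Fr₁²) − 1] = ½[√90.78 − 1] = 4.26.
y₂ = 4.26 × 0.142 = 0.605 m.
Head loss: ΔE = (y₂ − y₁)³/(4y₁y₂) = (0.605 − 0.142)³/(4×0.142×0.605) = 0.0996/0.344 = 0.289 m.

ΔE = 0.289 m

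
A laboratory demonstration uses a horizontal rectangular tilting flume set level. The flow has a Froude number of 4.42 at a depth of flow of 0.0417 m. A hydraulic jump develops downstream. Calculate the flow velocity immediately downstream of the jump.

V₂ = 0.490 m/s

Fr₁ = 4.42 (given).
From the momentum equation for a rectangular channel, y₂/y₁ = ½[√(1 + 8Fr₁²) − 1] = ½[√157.3 − 1] = 5.77.
y₂ = 5.77 × 0.0417 = 0.241 m.
V₁ = Fr₁·√(g·y₁) = 4.42×√(9.81×0.0417) = 2.83 m/s; q = V₁·y₁ = 0.118 m²/s.
V₂ = q/y₂ = 0.118/0.241 = 0.490 m/s.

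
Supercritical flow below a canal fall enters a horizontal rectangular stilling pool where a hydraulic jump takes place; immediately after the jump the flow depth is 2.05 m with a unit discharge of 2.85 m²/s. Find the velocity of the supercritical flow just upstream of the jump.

V₁ = 8.43 m/s

V₂ = q/y₂ = 2.85/2.05 = 1.39 m/s; Fr₂ = V₂/√(g·y₂) = 0.310.
From the momentum equation (using Fr₂), y₁/y₂ = ½[√(1 + 8Fr₂²) − 1] = ½[√1.769 − 1] = 0.165.
y₁ = 0.165 × 2.05 = 0.338 m.
V₁ = q/y₁ = 2.85/0.338 = 8.43 m/s.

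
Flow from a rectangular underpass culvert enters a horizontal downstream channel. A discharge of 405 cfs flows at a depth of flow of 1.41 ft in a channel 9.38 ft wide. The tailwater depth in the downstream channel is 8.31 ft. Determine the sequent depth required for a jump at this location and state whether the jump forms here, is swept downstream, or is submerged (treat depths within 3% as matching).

q = Q/b = 405/9.38 = 43.2 ft²/s; V₁ = q/y₁ = 30.6 ft/s. Fr₁ = V₁/√(g·y₁) = 4.54.
Bélanger equation: y₂/y₁ = ½[√(1 + 8Fr₁²) − 1] = ½[√166.2 − 1] = 5.95.
y₂ = 5.95 × 1.41 = 8.38 ft.
Tailwater y_tw = 8.31 ft: y_tw ≈ y₂, so the jump forms here.

y₂ = 8.38 ft; the jump forms here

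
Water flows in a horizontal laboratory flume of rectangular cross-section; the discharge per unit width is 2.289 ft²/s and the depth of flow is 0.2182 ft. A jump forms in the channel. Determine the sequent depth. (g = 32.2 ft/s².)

y₂ = 1.117 ft

V₁ = q/y₁ = 2.289/0.2182 = 10.49 ft/s. Fr₁ = V₁/√(g·y₁) = 10.49/√(32.2×0.2182) = 3.958.
From the momentum equation for a rectangular channel, y₂/y₁ = ½[√(1 + 8Fr₁²) − 1] = ½[√126.30 − 1] = 5.119.
y₂ = 5.119 × 0.2182 = 1.117 ft.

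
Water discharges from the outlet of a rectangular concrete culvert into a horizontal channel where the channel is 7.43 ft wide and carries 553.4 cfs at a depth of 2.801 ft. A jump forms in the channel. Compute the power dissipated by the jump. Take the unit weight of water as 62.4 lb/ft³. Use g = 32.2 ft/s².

P = 194.7 hp

q = Q/b = 553.4/7.43 = 74.48 ft²/s; V₁ = q/y₁ = 26.59 ft/s. Fr₁ = V₁/√(g·y₁) = 2.800.
Conjugate-depth relation: y₂/y₁ = ½[√(1 + 8Fr₁²) − 1] = ½[√63.718 − 1] = 3.491.
y₂ = 3.491 × 2.801 = 9.779 ft.
V₂ = q/y₂ = 74.48/9.779 = 7.617 ft/s. E₁ = y₁ + V₁²/2g = 13.78 ft; E₂ = y₂ + V₂²/2g = 10.68 ft. ΔE = E₁ − E₂ = 3.101 ft.
P = γ·Q·ΔE/550 = 62.4 × 553.4 × 3.101 / 550 = 194.7 hp.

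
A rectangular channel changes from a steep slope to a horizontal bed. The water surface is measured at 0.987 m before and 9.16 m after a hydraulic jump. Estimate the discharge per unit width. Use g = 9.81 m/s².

For a rectangular channel the momentum equation gives q² = ½·g·y₁·y₂·(y₁ + y₂) = ½×9.81×0.987×9.16×10.1 = 450.
q = √450 = 21.2 m²/s.

q = 21.2 m²/s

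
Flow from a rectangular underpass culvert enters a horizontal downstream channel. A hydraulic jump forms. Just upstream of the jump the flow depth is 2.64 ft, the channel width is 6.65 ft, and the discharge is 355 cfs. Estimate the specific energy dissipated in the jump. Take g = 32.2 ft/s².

q = Q/b = 355/6.65 = 53.4 ft²/s; V₁ = q/y₁ = 20.2 ft/s. Fr₁ = V₁/√(g·y₁) = 2.19.
Sequent-depth ratio: y₂/y₁ = ½[√(1 + 8Fr₁²) − 1] = ½[√39.48 − 1] = 2.64.
y₂ = 2.64 × 2.64 = 6.97 ft.
V₂ = q/y₂ = 53.4/6.97 = 7.65 ft/s. E₁ = y₁ + V₁²/2g = 8.99 ft; E₂ = y₂ + V₂²/2g = 7.88 ft. ΔE = E₁ − E₂ = 1.11 ft.

ΔE = 1.11 ft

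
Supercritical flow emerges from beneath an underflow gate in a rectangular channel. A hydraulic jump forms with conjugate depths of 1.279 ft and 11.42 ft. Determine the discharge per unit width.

q = 54.65 ft²/s

For a rectangular channel the momentum equation gives q² = ½·g·y₁·y₂·(y₁ + y₂) = ½×32.2×1.279×11.42×12.70 = 2986.
q = √2986 = 54.65 ft²/s.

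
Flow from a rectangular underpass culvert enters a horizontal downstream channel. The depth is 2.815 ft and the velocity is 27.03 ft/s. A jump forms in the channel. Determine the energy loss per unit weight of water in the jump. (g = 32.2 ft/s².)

ΔE = 3.276 ft

Fr₁ = V₁/√(g·y₁) = 27.03/√(32.2×2.815) = 2.839.
Conjugate-depth relation: y₂/y₁ = ½[√(1 + 8Fr₁²) − 1] = ½[√65.483 − 1] = 3.546.
y₂ = 3.546 × 2.815 = 9.982 ft.
q = V₁·y₁ = 27.03 × 2.815 = 76.09 ft²/s. V₂ = q/y₂ = 76.09/9.982 = 7.622 ft/s. E₁ = y₁ + V₁²/2g = 14.16 ft; E₂ = y₂ + V₂²/2g = 10.88 ft. ΔE = E₁ − E₂ = 3.276 ft.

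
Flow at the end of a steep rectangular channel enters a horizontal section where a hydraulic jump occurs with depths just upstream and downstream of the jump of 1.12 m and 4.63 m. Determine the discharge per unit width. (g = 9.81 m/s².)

For a rectangular channel the momentum equation gives q² = ½·g·y₁·y₂·(y₁ + y₂) = ½×9.81×1.12×4.63×5.75 = 146.
q = √146 = 12.1 m²/s.

q = 12.1 m²/s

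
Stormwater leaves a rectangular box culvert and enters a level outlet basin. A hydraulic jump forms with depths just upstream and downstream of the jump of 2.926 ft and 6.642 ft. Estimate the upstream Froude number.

For a rectangular channel the momentum equation gives q² = ½·g·y₁·y₂·(y₁ + y₂) = ½×32.2×2.926×6.642×9.568 = 2994.
q = √2994 = 54.72 ft²/s.
V₁ = q/y₁ = 18.70 ft/s; Fr₁ = V₁/√(g·y₁) = 1.927.

Fr₁ = 1.927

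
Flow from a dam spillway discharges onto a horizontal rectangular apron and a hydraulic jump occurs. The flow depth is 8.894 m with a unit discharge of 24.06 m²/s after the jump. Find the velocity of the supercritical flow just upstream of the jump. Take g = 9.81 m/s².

V₁ = 18.49 m/s

V₂ = q/y₂ = 24.06/8.894 = 2.705 m/s; Fr₂ = V₂/√(g·y₂) = 0.2896.
The Bélanger relation is symmetric: y₁/y₂ = ½[√(1 + 8Fr₂²) − 1] = ½[√1.6710 − 1] = 0.1463.
y₁ = 0.1463 × 8.894 = 1.302 m.
V₁ = q/y₁ = 24.06/1.302 = 18.49 m/s.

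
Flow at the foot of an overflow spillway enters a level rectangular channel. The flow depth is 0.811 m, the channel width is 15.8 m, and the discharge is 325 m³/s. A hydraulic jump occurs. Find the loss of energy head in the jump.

q = Q/b = 325/15.8 = 20.6 m²/s; V₁ = q/y₁ = 25.4 m/s. Fr₁ = V₁/√(g·y₁) = 8.99.
Conjugate-depth relation: y₂/y₁ = ½[√(1 + 8Fr₁²) − 1] = ½[√647.9 − 1] = 12.2.
y₂ = 12.2 × 0.811 = 9.92 m.
Head loss: ΔE = (y₂ − y₁)³/(4y₁y₂) = (9.92 − 0.811)³/(4×0.811×9.92) = 755/32.2 = 23.5 m.

ΔE = 23.5 m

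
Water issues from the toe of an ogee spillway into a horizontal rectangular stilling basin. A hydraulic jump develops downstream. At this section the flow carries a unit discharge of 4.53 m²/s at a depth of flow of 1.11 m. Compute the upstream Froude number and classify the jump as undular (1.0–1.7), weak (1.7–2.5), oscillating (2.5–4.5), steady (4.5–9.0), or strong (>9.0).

V₁ = q/y₁ = 4.53/1.11 = 4.08 m/s. Fr₁ = V₁/√(g·y₁) = 4.08/√(9.81×1.11) = 1.24.
Fr₁ = 1.24 lies in the undular range.

Fr₁ = 1.24; undular jump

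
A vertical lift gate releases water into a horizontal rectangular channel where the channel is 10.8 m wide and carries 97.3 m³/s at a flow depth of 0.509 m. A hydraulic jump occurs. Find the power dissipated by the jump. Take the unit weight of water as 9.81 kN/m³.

q = Q/b = 97.3/10.8 = 9.01 m²/s; V₁ = q/y₁ = 17.7 m/s. Fr₁ = V₁/√(g·y₁) = 7.92.
Sequent-depth ratio: y₂/y₁ = ½[√(1 + 8Fr₁²) − 1] = ½[√502.9 − 1] = 10.7.
y₂ = 10.7 × 0.509 = 5.45 m.
Head loss: ΔE = (y₂ − y₁)³/(4y₁y₂) = (5.45 − 0.509)³/(4×0.509×5.45) = 121/11.1 = 10.9 m.
P = γ·Q·ΔE = 9.81 × 97.3 × 10.9 = 10390 kW.

P = 10390 kW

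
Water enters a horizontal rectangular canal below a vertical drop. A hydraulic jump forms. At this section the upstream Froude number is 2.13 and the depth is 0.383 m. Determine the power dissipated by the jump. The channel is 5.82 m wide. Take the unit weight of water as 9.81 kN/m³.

P = 12.7 kW

Fr₁ = 2.13 (given).
From the momentum equation for a rectangular channel, y₂/y₁ = ½[√(1 + 8Fr₁²) − 1] = ½[√37.30 − 1] = 2.55.
y₂ = 2.55 × 0.383 = 0.978 m.
V₁ = Fr₁·√(g·y₁) = 2.13×√(9.81×0.383) = 4.13 m/s; q = V₁·y₁ = 1.58 m²/s. V₂ = q/y₂ = 1.58/0.978 = 1.62 m/s. E₁ = y₁ + V₁²/2g = 1.25 m; E₂ = y₂ + V₂²/2g = 1.11 m. ΔE = E₁ − E₂ = 0.141 m.
Q = q·b = 1.58 × 5.82 = 9.20 m³/s. P = γ·Q·ΔE = 9.81 × 9.20 × 0.141 = 12.7 kW.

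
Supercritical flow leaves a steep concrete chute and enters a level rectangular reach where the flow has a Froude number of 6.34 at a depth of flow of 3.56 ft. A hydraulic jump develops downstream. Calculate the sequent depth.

Fr₁ = 6.34 (given).
Sequent-depth ratio: y₂/y₁ = ½[√(1 + 8Fr₁²) − 1] = ½[√322.6 − 1] = 8.48.
y₂ = 8.48 × 3.56 = 30.2 ft.

y₂ = 30.2 ft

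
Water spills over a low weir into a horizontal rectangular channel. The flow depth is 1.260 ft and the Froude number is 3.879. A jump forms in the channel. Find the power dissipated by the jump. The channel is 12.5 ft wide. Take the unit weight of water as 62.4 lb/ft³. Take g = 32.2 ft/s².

P = 178.8 hp

Fr₁ = 3.879 (given).
By Bélanger, y₂/y₁ = ½[√(1 + 8Fr₁²) − 1] = ½[√121.37 − 1] = 5.008.
y₂ = 5.008 × 1.260 = 6.311 ft.
Head loss: ΔE = (y₂ − y₁)³/(4y₁y₂) = (6.311 − 1.260)³/(4×1.260×6.311) = 128.8/31.81 = 4.051 ft.
V₁ = Fr₁·√(g·y₁) = 3.879×√(32.2×1.260) = 24.71 ft/s; q = V₁·y₁ = 31.13 ft²/s. Q = q·b = 31.13 × 12.5 = 389.1 cfs. P = γ·Q·ΔE/550 = 62.4 × 389.1 × 4.051 / 550 = 178.8 hp.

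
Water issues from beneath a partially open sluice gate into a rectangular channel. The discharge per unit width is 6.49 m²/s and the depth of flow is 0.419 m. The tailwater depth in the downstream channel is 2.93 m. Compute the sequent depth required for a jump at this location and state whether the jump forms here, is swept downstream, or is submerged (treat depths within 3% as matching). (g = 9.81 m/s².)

y₂ = 4.32 m; the jump is swept downstream

V₁ = q/y₁ = 6.49/0.419 = 15.5 m/s. Fr₁ = V₁/√(g·y₁) = 15.5/√(9.81×0.419) = 7.64.
Bélanger equation: y₂/y₁ = ½[√(1 + 8Fr₁²) − 1] = ½[√467.9 − 1] = 10.3.
y₂ = 10.3 × 0.419 = 4.32 m.
Tailwater y_tw = 2.93 m: y_tw < y₂, so the jump is swept downstream.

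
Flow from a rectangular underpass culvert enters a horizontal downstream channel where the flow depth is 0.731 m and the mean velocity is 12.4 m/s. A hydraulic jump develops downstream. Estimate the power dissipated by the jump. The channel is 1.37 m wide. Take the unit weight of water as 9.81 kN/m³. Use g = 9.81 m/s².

P = 478 kW

Fr₁ = V₁/√(g·y₁) = 12.4/√(9.81×0.731) = 4.63.
By Bélanger, y₂/y₁ = ½[√(1 + 8Fr₁²) − 1] = ½[√172.5 − 1] = 6.07.
y₂ = 6.07 × 0.731 = 4.44 m.
Head loss: ΔE = (y₂ − y₁)³/(4y₁y₂) = (4.44 − 0.731)³/(4×0.731×4.44) = 50.8/13.0 = 3.92 m.
q = V₁·y₁ = 12.4 × 0.731 = 9.06 m²/s. Q = q·b = 9.06 × 1.37 = 12.4 m³/s. P = γ·Q·ΔE = 9.81 × 12.4 × 3.92 = 478 kW.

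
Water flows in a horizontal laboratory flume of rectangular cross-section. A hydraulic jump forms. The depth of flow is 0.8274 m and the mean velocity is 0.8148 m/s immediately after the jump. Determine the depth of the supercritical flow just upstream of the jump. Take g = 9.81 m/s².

y₁ = 0.1184 m

Fr₂ = V₂/√(g·y₂) = 0.8148/√(9.81×0.8274) = 0.2860.
Applying the sequent-depth relation in reverse, y₁/y₂ = ½[√(1 + 8Fr₂²) − 1] = ½[√1.6543 − 1] = 0.1431.
y₁ = 0.1431 × 0.8274 = 0.1184 m.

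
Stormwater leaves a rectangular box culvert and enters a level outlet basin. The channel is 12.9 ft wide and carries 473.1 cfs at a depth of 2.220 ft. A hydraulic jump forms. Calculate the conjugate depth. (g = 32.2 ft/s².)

y₂ = 5.124 ft

q = Q/b = 473.1/12.9 = 36.67 ft²/s; V₁ = q/y₁ = 16.52 ft/s. Fr₁ = V₁/√(g·y₁) = 1.954.
Conjugate-depth relation: y₂/y₁ = ½[√(1 + 8Fr₁²) − 1] = ½[√31.542 − 1] = 2.308.
y₂ = 2.308 × 2.220 = 5.124 ft.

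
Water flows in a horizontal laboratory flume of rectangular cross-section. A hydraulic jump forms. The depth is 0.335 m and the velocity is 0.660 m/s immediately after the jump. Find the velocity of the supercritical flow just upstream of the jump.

Fr₂ = V₂/√(g·y₂) = 0.660/√(9.81×0.335) = 0.364.
Applying the sequent-depth relation in reverse, y₁/y₂ = ½[√(1 + 8Fr₂²) − 1] = ½[√2.060 − 1] = 0.218.
y₁ = 0.218 × 0.335 = 0.0729 m.
V₁ = q/y₁ = 0.221/0.0729 = 3.03 m/s.

V₁ = 3.03 m/s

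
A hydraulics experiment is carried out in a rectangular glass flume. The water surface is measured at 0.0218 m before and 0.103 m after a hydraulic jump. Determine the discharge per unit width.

For a rectangular channel the momentum equation gives q² = ½·g·y₁·y₂·(y₁ + y₂) = ½×9.81×0.0218×0.103×0.125 = 0.00137.
q = √0.00137 = 0.0371 m²/s.

q = 0.0371 m²/s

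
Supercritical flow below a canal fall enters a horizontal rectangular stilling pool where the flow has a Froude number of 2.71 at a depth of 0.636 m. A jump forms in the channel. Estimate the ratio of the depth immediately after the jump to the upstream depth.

Fr₁ = 2.71 (given).
From the momentum equation for a rectangular channel, y₂/y₁ = ½[√(1 + 8Fr₁²) − 1] = ½[√59.75 − 1] = 3.36.

y₂/y₁ = 3.36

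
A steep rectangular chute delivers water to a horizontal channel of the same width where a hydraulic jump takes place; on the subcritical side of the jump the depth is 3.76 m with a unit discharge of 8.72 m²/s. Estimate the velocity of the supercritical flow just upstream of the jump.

V₂ = q/y₂ = 8.72/3.76 = 2.32 m/s; Fr₂ = V₂/√(g·y₂) = 0.382.
Since the conjugate-depth ratio holds either way, y₁/y₂ = ½[√(1 + 8Fr₂²) − 1] = ½[√2.167 − 1] = 0.236.
y₁ = 0.236 × 3.76 = 0.887 m.
V₁ = q/y₁ = 8.72/0.887 = 9.83 m/s.

V₁ = 9.83 m/s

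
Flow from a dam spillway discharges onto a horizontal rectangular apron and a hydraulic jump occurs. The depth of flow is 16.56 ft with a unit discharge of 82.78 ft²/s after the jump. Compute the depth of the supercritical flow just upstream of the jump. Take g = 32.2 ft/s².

y₁ = 1.429 ft

V₂ = q/y₂ = 82.78/16.56 = 4.999 ft/s; Fr₂ = V₂/√(g·y₂) = 0.2165.
The Bélanger relation is symmetric: y₁/y₂ = ½[√(1 + 8Fr₂²) − 1] = ½[√1.3749 − 1] = 0.08628.
y₁ = 0.08628 × 16.56 = 1.429 ft.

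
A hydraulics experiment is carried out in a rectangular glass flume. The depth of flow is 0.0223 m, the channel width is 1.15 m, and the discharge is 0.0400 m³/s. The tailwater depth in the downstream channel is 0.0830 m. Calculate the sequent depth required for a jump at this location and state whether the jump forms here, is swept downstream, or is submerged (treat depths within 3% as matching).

y₂ = 0.0946 m; the jump is swept downstream

q = Q/b = 0.0400/1.15 = 0.0348 m²/s; V₁ = q/y₁ = 1.56 m/s. Fr₁ = V₁/√(g·y₁) = 3.33.
By Bélanger, y₂/y₁ = ½[√(1 + 8Fr₁²) − 1] = ½[√89.97 − 1] = 4.24.
y₂ = 4.24 × 0.0223 = 0.0946 m.
Tailwater y_tw = 0.0830 m: y_tw < y₂, so the jump is swept downstream.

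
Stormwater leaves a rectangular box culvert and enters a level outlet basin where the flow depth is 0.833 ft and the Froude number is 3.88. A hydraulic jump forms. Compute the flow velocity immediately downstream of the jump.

Fr₁ = 3.88 (given).
Sequent-depth ratio: y₂/y₁ = ½[√(1 + 8Fr₁²) − 1] = ½[√121.4 − 1] = 5.01.
y₂ = 5.01 × 0.833 = 4.17 ft.
V₁ = Fr₁·√(g·y₁) = 3.88×√(32.2×0.833) = 20.1 ft/s; q = V₁·y₁ = 16.7 ft²/s.
V₂ = q/y₂ = 16.7/4.17 = 4.01 ft/s.

V₂ = 4.01 ft/s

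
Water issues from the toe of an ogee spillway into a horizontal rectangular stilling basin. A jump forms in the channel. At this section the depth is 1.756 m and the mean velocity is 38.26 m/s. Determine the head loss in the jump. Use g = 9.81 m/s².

Fr₁ = V₁/√(g·y₁) = 38.26/√(9.81×1.756) = 9.218.
From the momentum equation for a rectangular channel, y₂/y₁ = ½[√(1 + 8Fr₁²) − 1] = ½[√680.81 − 1] = 12.55.
y₂ = 12.55 × 1.756 = 22.03 m.
q = V₁·y₁ = 38.26 × 1.756 = 67.18 m²/s. V₂ = q/y₂ = 67.18/22.03 = 3.050 m/s. E₁ = y₁ + V₁²/2g = 76.36 m; E₂ = y₂ + V₂²/2g = 22.51 m. ΔE = E₁ − E₂ = 53.86 m.

ΔE = 53.86 m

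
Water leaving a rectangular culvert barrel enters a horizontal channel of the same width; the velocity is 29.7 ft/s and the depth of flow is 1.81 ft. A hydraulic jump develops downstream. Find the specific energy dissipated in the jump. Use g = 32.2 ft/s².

Fr₁ = V₁/√(g·y₁) = 29.7/√(32.2×1.81) = 3.89.
From the momentum equation for a rectangular channel, y₂/y₁ = ½[√(1 + 8Fr₁²) − 1] = ½[√122.1 − 1] = 5.02.
y₂ = 5.02 × 1.81 = 9.09 ft.
q = V₁·y₁ = 29.7 × 1.81 = 53.8 ft²/s. V₂ = q/y₂ = 53.8/9.09 = 5.91 ft/s. E₁ = y₁ + V₁²/2g = 15.5 ft; E₂ = y₂ + V₂²/2g = 9.64 ft. ΔE = E₁ − E₂ = 5.87 ft.

ΔE = 5.87 ft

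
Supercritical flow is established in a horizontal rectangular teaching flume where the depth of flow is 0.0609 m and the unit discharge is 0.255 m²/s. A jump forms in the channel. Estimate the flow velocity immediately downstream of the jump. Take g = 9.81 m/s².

V₂ = 0.583 m/s

V₁ = q/y₁ = 0.255/0.0609 = 4.19 m/s. Fr₁ = V₁/√(g·y₁) = 4.19/√(9.81×0.0609) = 5.42.
From the momentum equation for a rectangular channel, y₂/y₁ = ½[√(1 + 8Fr₁²) − 1] = ½[√235.8 − 1] = 7.18.
y₂ = 7.18 × 0.0609 = 0.437 m.
V₂ = q/y₂ = 0.255/0.437 = 0.583 m/s.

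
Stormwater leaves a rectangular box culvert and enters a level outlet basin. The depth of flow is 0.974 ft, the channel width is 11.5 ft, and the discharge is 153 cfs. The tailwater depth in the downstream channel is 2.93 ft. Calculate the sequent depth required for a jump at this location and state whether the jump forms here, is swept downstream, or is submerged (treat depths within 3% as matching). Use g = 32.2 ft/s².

y₂ = 2.91 ft; the jump forms here

q = Q/b = 153/11.5 = 13.3 ft²/s; V₁ = q/y₁ = 13.7 ft/s. Fr₁ = V₁/√(g·y₁) = 2.44.
By Bélanger, y₂/y₁ = ½[√(1 + 8Fr₁²) − 1] = ½[√48.59 − 1] = 2.99.
y₂ = 2.99 × 0.974 = 2.91 ft.
Tailwater y_tw = 2.93 ft: y_tw ≈ y₂, so the jump forms here.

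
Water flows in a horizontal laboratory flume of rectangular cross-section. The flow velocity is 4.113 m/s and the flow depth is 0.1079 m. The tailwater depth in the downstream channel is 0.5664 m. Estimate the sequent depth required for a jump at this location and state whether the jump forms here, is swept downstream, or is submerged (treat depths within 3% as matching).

Fr₁ = V₁/√(g·y₁) = 4.113/√(9.81×0.1079) = 3.998.
By Bélanger, y₂/y₁ = ½[√(1 + 8Fr₁²) − 1] = ½[√128.85 − 1] = 5.176.
y₂ = 5.176 × 0.1079 = 0.5585 m.
Tailwater y_tw = 0.5664 m: y_tw ≈ y₂, so the jump forms here.

y₂ = 0.5585 m; the jump forms here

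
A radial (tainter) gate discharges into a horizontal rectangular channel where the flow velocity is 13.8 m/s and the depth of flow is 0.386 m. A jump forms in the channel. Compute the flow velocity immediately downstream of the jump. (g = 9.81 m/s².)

V₂ = 1.45 m/s

Fr₁ = V₁/√(g·y₁) = 13.8/√(9.81×0.386) = 7.09.
From the momentum equation for a rectangular channel, y₂/y₁ = ½[√(1 + 8Fr₁²) − 1] = ½[√403.3 − 1] = 9.54.
y₂ = 9.54 × 0.386 = 3.68 m.
q = V₁·y₁ = 13.8 × 0.386 = 5.33 m²/s.
V₂ = q/y₂ = 5.33/3.68 = 1.45 m/s.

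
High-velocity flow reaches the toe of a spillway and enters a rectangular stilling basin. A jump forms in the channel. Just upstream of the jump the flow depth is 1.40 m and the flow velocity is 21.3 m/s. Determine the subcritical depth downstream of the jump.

y₂ = 10.7 m

Fr₁ = V₁/√(g·y₁) = 21.3/√(9.81×1.40) = 5.75.
Sequent-depth ratio: y₂/y₁ = ½[√(1 + 8Fr₁²) − 1] = ½[√265.3 − 1] = 7.64.
y₂ = 7.64 × 1.40 = 10.7 m.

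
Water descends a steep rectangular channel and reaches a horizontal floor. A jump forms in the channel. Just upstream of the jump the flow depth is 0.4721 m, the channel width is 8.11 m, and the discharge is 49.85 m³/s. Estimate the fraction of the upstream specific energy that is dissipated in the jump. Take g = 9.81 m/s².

ΔE/E₁ = 0.567 (56.7%)

q = Q/b = 49.85/8.11 = 6.147 m²/s; V₁ = q/y₁ = 13.02 m/s. Fr₁ = V₁/√(g·y₁) = 6.050.
By Bélanger, y₂/y₁ = ½[√(1 + 8Fr₁²) − 1] = ½[√293.82 − 1] = 8.071.
y₂ = 8.071 × 0.4721 = 3.810 m.
E₁ = y₁ + V₁²/2g = 9.112 m. ΔE = (y₂ − y₁)³/(4y₁y₂) = 5.169 m. ΔE/E₁ = 5.169/9.112 = 0.567.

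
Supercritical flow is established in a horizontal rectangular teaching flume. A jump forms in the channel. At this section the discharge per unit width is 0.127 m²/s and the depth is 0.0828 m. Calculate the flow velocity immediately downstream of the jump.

V₁ = q/y₁ = 0.127/0.0828 = 1.53 m/s. Fr₁ = V₁/√(g·y₁) = 1.53/√(9.81×0.0828) = 1.70.
Conjugate-depth relation: y₂/y₁ = ½[√(1 + 8Fr₁²) − 1] = ½[√24.17 − 1] = 1.96.
y₂ = 1.96 × 0.0828 = 0.162 m.
V₂ = q/y₂ = 0.127/0.162 = 0.783 m/s.

V₂ = 0.783 m/s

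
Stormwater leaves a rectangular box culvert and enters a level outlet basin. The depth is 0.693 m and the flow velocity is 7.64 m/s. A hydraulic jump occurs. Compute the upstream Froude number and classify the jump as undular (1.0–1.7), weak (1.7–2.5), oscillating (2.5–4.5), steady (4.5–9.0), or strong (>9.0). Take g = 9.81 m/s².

Fr₁ = 2.93; oscillating jump

Fr₁ = V₁/√(g·y₁) = 7.64/√(9.81×0.693) = 2.93.
Fr₁ = 2.93 lies in the oscillating range.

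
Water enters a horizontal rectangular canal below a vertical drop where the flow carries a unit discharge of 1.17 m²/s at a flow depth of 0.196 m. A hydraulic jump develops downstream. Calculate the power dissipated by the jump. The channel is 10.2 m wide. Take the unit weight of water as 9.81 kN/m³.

V₁ = q/y₁ = 1.17/0.196 = 5.97 m/s. Fr₁ = V₁/√(g·y₁) = 5.97/√(9.81×0.196) = 4.30.
Bélanger equation: y₂/y₁ = ½[√(1 + 8Fr₁²) − 1] = ½[√149.3 − 1] = 5.61.
y₂ = 5.61 × 0.196 = 1.10 m.
V₂ = q/y₂ = 1.17/1.10 = 1.06 m/s. E₁ = y₁ + V₁²/2g = 2.01 m; E₂ = y₂ + V₂²/2g = 1.16 m. ΔE = E₁ − E₂ = 0.855 m.
Q = q·b = 1.17 × 10.2 = 11.9 m³/s. P = γ·Q·ΔE = 9.81 × 11.9 × 0.855 = 100 kW.

P = 100 kW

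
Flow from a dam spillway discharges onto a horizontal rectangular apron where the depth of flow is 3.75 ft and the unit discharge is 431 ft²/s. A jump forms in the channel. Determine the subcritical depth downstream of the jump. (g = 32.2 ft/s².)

y₂ = 53.6 ft

V₁ = q/y₁ = 431/3.75 = 115 ft/s. Fr₁ = V₁/√(g·y₁) = 115/√(32.2×3.75) = 10.5.
From the momentum equation for a rectangular channel, y₂/y₁ = ½[√(1 + 8Fr₁²) − 1] = ½[√876.2 − 1] = 14.3.
y₂ = 14.3 × 3.75 = 53.6 ft.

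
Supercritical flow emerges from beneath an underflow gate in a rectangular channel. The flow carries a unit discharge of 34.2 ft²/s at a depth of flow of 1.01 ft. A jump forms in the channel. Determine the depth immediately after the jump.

V₁ = q/y₁ = 34.2/1.01 = 33.9 ft/s. Fr₁ = V₁/√(g·y₁) = 33.9/√(32.2×1.01) = 5.94.
By Bélanger, y₂/y₁ = ½[√(1 + 8Fr₁²) − 1] = ½[√283.0 − 1] = 7.91.
y₂ = 7.91 × 1.01 = 7.99 ft.

y₂ = 7.99 ft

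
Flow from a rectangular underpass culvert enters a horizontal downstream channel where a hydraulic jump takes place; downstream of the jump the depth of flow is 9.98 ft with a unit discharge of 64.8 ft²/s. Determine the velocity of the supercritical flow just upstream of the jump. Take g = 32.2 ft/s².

V₂ = q/y₂ = 64.8/9.98 = 6.49 ft/s; Fr₂ = V₂/√(g·y₂) = 0.362.
The Bélanger relation is symmetric: y₁/y₂ = ½[√(1 + 8Fr₂²) − 1] = ½[√2.050 − 1] = 0.216.
y₁ = 0.216 × 9.98 = 2.15 ft.
V₁ = q/y₁ = 64.8/2.15 = 30.1 ft/s.

V₁ = 30.1 ft/s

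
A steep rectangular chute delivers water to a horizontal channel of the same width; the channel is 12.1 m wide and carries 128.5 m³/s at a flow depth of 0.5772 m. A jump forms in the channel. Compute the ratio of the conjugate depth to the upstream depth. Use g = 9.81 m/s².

y₂/y₁ = 10.45

q = Q/b = 128.5/12.1 = 10.62 m²/s; V₁ = q/y₁ = 18.40 m/s. Fr₁ = V₁/√(g·y₁) = 7.732.
From the momentum equation for a rectangular channel, y₂/y₁ = ½[√(1 + 8Fr₁²) − 1] = ½[√479.27 − 1] = 10.45.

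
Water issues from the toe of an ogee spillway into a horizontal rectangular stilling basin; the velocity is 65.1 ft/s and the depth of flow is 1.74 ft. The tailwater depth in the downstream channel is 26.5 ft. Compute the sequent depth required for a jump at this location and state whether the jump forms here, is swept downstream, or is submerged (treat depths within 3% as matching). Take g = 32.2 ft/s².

y₂ = 20.5 ft; the jump is submerged

Fr₁ = V₁/√(g·y₁) = 65.1/√(32.2×1.74) = 8.70.
From the momentum equation for a rectangular channel, y₂/y₁ = ½[√(1 + 8Fr₁²) − 1] = ½[√606.1 − 1] = 11.8.
y₂ = 11.8 × 1.74 = 20.5 ft.
Tailwater y_tw = 26.5 ft: y_tw > y₂, so the jump is submerged.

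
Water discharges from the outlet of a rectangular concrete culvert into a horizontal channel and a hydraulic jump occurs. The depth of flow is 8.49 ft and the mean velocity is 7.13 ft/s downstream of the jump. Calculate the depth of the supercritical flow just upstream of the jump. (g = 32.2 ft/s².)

Fr₂ = V₂/√(g·y₂) = 7.13/√(32.2×8.49) = 0.431.
Applying the sequent-depth relation in reverse, y₁/y₂ = ½[√(1 + 8Fr₂²) − 1] = ½[√2.488 − 1] = 0.289.
y₁ = 0.289 × 8.49 = 2.45 ft.

y₁ = 2.45 ft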